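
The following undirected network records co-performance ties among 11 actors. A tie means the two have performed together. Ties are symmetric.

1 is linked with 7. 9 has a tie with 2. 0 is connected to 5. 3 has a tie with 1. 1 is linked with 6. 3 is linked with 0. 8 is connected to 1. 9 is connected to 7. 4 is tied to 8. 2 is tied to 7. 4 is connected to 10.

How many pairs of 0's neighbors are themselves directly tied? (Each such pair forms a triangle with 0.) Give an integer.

0's neighbors are 3 and 5, but none of them are tied to each other, so no triangle contains 0.

0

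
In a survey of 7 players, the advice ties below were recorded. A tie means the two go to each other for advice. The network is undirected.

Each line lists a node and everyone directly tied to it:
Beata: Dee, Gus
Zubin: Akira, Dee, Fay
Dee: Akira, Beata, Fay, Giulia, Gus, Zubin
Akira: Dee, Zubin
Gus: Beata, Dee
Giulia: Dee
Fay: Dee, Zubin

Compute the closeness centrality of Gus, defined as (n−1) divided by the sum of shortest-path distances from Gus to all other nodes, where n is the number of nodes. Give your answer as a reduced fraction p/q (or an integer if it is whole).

Distances from Gus: Akira:2, Beata:1, Dee:1, Fay:2, Giulia:2, Zubin:2. Sum = 10.
n = 7, so closeness = 6/10 = 3/5.

3/5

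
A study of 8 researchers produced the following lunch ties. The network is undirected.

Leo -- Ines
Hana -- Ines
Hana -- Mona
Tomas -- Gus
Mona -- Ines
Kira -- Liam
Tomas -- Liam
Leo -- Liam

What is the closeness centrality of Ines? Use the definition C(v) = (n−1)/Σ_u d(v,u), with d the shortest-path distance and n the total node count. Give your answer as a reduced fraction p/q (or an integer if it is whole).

Distances from Ines: Gus:4, Hana:1, Kira:3, Leo:1, Liam:2, Mona:1, Tomas:3. Sum = 15.
n = 8, so closeness = 7/15.

7/15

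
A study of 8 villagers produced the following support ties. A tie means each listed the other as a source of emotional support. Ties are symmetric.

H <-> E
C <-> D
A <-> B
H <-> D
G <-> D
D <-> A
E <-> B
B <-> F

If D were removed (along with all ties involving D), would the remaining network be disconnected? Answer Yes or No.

Yes

Removing D leaves {A, B, E, F, and H} with no path to {G}, so the network splits into 3 components. D is a cut vertex.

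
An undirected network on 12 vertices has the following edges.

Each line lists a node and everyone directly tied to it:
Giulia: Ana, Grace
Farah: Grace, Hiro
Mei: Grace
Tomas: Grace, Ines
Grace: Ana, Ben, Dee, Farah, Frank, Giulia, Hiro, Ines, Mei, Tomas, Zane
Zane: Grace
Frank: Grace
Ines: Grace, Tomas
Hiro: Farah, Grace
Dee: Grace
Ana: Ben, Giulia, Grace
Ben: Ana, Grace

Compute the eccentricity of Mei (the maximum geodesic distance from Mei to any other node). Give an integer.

2

Distances from Mei: Ana:2, Ben:2, Dee:2, Farah:2, Frank:2, Giulia:2, Grace:1, Hiro:2, Ines:2, Tomas:2, Zane:2.
The largest is 2 (to Ben, Giulia, Hiro, Tomas, Ines, Dee, Farah, Ana, Frank, and Zane), so the eccentricity of Mei is 2.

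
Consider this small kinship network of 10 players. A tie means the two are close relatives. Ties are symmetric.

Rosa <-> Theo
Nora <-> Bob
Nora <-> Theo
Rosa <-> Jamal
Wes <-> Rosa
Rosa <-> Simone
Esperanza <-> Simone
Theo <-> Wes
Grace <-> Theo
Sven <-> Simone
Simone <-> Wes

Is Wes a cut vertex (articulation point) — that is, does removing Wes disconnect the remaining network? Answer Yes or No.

No

Even without Wes, every remaining node can still reach every other (the residual graph is connected), so Wes is not a cut vertex.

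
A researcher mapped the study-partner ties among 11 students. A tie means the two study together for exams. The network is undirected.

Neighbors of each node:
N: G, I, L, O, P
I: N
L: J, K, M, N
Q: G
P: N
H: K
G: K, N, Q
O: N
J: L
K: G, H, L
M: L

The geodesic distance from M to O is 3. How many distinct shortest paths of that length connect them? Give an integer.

The shortest distance is 3, and the only length-3 path is M–L–N–O. So there is exactly 1 shortest path.

1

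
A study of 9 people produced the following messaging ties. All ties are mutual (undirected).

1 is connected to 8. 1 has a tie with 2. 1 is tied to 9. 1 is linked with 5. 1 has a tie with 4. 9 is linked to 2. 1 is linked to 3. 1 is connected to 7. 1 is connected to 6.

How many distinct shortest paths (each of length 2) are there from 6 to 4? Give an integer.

1

The shortest distance is 2, and the only length-2 path is 6–1–4. So there is exactly 1 shortest path.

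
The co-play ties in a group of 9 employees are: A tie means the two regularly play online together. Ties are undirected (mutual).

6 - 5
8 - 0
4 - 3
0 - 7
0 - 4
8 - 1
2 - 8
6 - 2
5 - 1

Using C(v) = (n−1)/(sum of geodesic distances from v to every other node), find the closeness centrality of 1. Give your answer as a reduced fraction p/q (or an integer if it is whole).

Distances from 1: 0:2, 2:2, 3:4, 4:3, 5:1, 6:2, 7:3, 8:1. Sum = 18.
n = 9, so closeness = 8/18 = 4/9.

4/9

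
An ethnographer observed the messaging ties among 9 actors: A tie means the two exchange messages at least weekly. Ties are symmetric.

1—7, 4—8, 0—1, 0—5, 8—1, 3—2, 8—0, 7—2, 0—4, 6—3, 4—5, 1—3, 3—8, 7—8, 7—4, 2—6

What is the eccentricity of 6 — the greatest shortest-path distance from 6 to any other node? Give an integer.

Distances from 6: 0:3, 1:2, 2:1, 3:1, 4:3, 5:4, 7:2, 8:2.
The largest is 4 (to 5), so the eccentricity of 6 is 4.

4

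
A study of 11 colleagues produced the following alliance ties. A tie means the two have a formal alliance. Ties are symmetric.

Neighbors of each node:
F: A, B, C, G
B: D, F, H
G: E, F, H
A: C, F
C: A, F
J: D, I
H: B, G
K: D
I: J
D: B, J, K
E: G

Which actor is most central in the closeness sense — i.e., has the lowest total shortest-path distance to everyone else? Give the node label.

B

Farness (sum of distances to all others) for each node — A:28, B:19, C:28, D:22, E:34, F:20, G:25, H:24, I:38, J:29, K:31.
The smallest farness is 19, for B, so B has the highest closeness.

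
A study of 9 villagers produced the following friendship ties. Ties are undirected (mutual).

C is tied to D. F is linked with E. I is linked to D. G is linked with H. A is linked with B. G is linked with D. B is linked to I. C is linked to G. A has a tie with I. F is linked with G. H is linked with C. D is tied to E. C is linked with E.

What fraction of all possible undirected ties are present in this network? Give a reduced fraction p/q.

13/36

There are 13 edges and 9 nodes, so the maximum possible is C(9,2) = 36.
Density = 13/36.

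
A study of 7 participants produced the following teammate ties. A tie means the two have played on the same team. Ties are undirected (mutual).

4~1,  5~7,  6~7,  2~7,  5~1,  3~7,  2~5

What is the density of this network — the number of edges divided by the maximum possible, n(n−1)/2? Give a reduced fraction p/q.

1/3

There are 7 edges and 7 nodes, so the maximum possible is C(7,2) = 21.
Density = 7/21 = 1/3.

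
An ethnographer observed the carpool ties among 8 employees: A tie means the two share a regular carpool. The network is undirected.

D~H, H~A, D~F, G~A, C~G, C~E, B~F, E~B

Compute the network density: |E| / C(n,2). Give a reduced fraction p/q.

There are 8 edges and 8 nodes, so the maximum possible is C(8,2) = 28.
Density = 8/28 = 2/7.

2/7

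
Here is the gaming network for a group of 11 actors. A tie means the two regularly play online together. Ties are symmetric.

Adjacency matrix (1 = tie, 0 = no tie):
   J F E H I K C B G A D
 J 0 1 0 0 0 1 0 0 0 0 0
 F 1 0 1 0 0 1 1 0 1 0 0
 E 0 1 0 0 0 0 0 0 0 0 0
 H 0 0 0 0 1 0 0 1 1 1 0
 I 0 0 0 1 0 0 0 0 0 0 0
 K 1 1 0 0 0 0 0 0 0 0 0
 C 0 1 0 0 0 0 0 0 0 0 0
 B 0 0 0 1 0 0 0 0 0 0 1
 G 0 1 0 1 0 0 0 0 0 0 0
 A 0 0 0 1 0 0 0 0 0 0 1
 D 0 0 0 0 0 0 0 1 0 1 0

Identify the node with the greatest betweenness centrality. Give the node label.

F

Unnormalized betweenness of each node: A:4, B:4, C:0, D:1/2, E:0, F:29, G:25, H:55/2, I:0, J:0, K:0.
F has the largest value, 29, making it the main broker — the node through which the most shortest paths run.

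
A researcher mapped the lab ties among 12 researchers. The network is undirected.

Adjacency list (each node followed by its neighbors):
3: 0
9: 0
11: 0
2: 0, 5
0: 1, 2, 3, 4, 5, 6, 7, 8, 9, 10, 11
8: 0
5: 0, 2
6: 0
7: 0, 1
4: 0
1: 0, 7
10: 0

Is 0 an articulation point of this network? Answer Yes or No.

Removing 0 leaves {2 and 5} with no path to {1 and 7}, so the network splits into 9 components. 0 is a cut vertex.

Yes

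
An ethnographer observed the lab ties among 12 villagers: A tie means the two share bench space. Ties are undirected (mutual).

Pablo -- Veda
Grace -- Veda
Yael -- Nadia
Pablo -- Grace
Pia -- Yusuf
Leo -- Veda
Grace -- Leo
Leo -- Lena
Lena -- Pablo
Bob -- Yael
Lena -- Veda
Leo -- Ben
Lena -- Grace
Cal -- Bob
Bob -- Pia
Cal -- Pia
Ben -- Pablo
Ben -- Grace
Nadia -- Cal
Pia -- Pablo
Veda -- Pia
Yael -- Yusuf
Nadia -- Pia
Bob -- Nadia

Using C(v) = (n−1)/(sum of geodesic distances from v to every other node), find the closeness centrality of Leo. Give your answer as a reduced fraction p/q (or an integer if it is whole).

11/24

Distances from Leo: Ben:1, Bob:3, Cal:3, Grace:1, Lena:1, Nadia:3, Pablo:2, Pia:2, Veda:1, Yael:4, Yusuf:3. Sum = 24.
n = 12, so closeness = 11/24.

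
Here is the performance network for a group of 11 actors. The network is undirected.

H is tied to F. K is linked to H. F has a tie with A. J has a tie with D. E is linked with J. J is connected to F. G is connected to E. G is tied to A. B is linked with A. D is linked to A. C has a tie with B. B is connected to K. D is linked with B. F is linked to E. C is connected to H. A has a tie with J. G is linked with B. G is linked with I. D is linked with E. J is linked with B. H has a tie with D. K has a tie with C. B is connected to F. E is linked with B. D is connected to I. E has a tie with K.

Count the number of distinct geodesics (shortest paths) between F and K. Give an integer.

3

The shortest distance is 2. The length-2 paths are: F–B–K; F–H–K; F–E–K.
That gives 3 distinct shortest paths.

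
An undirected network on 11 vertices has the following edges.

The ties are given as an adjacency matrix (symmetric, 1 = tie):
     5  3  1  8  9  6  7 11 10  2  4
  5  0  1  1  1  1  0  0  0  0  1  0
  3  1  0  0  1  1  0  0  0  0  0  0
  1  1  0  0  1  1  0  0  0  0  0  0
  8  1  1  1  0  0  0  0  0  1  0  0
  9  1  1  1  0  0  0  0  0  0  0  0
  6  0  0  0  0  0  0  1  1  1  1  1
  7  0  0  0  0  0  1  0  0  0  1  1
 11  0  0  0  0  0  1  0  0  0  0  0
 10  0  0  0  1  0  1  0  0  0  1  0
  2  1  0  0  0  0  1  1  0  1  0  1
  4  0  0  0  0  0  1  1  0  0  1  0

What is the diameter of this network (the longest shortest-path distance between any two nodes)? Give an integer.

Eccentricity of each node (its greatest distance to any other): 1:4, 2:2, 3:4, 4:3, 5:3, 6:3, 7:3, 8:3, 9:4, 10:3, 11:4.
The maximum eccentricity is 4, realized for instance by the pair 3–11 via 3 – 8 – 10 – 6 – 11. So the diameter is 4.

4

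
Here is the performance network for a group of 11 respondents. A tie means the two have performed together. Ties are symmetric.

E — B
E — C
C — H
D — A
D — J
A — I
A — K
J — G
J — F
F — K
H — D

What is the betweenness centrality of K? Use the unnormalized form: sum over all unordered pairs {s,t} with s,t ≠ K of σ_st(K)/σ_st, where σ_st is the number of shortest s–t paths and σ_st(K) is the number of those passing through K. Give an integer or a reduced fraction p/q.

Pairs whose geodesics pass through K — I–F: 1; A–F: 1.
All other pairs contribute 0.
Summing the contributions gives betweenness(K) = 2.

2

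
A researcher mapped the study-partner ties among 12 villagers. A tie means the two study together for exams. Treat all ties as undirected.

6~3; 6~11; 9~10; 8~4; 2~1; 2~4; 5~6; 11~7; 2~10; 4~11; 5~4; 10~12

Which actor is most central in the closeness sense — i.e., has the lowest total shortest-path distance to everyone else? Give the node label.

Farness (sum of distances to all others) for each node — 1:33, 2:23, 3:41, 4:21, 5:27, 6:31, 7:35, 8:31, 9:39, 10:29, 11:25, 12:39.
The smallest farness is 21, for 4, so 4 has the highest closeness.

4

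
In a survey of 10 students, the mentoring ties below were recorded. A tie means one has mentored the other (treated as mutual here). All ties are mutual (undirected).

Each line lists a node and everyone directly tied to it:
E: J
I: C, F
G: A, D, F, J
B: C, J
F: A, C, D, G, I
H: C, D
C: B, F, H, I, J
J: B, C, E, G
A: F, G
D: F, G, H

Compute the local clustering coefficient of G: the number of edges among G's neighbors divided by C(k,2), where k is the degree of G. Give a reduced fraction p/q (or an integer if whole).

G's neighbors: A, D, F, and J (k = 4).
Possible neighbor pairs: C(4,2) = 6. Edges among them: A–F, D–F → e = 2.
Clustering(G) = 2/6 = 1/3.

1/3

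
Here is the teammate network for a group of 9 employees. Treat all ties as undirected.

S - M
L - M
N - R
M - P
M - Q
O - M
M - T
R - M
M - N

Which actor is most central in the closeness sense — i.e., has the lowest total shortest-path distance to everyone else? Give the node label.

Farness (sum of distances to all others) for each node — L:15, M:8, N:14, O:15, P:15, Q:15, R:14, S:15, T:15.
The smallest farness is 8, for M, so M has the highest closeness.

M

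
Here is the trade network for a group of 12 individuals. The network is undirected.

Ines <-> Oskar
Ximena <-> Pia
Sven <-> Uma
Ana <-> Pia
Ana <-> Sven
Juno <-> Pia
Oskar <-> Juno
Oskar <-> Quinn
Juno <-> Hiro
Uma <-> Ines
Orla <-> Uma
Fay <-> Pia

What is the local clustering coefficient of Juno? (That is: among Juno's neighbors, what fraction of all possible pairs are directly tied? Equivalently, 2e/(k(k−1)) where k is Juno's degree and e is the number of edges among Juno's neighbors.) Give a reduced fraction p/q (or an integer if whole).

0

Juno's neighbors: Hiro, Oskar, and Pia (k = 3).
Possible neighbor pairs: C(3,2) = 3. Edges among them: none → e = 0.
Clustering(Juno) = 0/3 = 0.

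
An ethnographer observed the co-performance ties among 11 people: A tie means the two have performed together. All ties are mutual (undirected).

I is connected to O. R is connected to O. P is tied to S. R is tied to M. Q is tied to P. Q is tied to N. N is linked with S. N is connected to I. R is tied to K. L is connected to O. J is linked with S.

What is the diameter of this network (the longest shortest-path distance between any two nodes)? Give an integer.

6

Eccentricity of each node (its greatest distance to any other): I:3, J:6, K:6, L:5, M:6, N:4, O:4, P:6, Q:5, R:5, S:5.
The maximum eccentricity is 6, realized for instance by the pair M–J via M – R – O – I – N – S – J. So the diameter is 6.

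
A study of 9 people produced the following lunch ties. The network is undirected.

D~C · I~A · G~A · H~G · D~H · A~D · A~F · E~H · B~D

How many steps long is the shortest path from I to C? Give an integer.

One shortest route is I – A – D – C, which uses 3 edges, and at distance 2 from I we only reach {D, F, G}, which does not include C. So d(I,C) = 3.

3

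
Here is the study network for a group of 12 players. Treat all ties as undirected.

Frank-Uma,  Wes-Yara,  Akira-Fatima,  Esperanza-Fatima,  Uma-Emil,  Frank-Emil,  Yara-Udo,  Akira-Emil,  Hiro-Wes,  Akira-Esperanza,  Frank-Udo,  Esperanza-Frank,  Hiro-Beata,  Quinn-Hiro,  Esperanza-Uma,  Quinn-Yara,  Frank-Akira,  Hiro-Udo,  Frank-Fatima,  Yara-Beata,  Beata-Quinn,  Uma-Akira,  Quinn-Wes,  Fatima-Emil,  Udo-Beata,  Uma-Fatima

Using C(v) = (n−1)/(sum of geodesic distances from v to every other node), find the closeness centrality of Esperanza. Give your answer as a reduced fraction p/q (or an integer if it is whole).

Distances from Esperanza: Akira:1, Beata:3, Emil:2, Fatima:1, Frank:1, Hiro:3, Quinn:4, Udo:2, Uma:1, Wes:4, Yara:3. Sum = 25.
n = 12, so closeness = 11/25.

11/25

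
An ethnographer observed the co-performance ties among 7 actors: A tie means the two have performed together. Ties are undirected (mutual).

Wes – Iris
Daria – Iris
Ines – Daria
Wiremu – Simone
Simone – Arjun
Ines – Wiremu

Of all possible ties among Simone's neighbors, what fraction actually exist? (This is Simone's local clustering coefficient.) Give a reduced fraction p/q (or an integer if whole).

Simone's neighbors: Arjun and Wiremu (k = 2).
Possible neighbor pairs: C(2,2) = 1. Edges among them: none → e = 0.
Clustering(Simone) = 0/1.

0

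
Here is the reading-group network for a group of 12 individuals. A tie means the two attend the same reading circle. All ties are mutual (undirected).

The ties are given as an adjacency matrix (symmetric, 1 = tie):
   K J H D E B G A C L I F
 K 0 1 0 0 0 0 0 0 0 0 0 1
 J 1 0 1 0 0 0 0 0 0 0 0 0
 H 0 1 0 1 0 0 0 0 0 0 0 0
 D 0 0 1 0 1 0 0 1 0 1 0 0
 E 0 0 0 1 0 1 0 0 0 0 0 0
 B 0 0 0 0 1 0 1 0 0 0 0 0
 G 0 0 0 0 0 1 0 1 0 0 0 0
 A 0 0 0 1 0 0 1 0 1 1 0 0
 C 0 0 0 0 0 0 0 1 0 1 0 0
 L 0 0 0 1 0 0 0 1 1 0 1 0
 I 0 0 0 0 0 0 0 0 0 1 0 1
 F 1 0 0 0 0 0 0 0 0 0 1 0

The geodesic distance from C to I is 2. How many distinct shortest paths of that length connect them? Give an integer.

1

The shortest distance is 2, and the only length-2 path is C–L–I. So there is exactly 1 shortest path.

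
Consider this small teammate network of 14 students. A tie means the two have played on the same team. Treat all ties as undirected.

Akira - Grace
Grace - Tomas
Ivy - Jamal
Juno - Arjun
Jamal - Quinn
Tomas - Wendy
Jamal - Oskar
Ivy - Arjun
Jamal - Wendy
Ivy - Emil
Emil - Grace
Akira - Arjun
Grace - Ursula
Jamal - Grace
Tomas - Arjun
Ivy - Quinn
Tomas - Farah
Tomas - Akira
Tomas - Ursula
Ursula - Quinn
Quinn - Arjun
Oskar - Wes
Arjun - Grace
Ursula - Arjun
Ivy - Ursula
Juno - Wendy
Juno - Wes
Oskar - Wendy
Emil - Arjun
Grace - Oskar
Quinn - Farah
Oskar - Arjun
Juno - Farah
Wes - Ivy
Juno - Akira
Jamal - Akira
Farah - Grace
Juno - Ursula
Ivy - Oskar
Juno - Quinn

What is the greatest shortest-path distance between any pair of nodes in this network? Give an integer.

3

Eccentricity of each node (its greatest distance to any other): Akira:2, Arjun:2, Emil:3, Farah:2, Grace:2, Ivy:2, Jamal:2, Juno:2, Oskar:2, Quinn:2, Tomas:3, Ursula:2, Wendy:3, Wes:3.
The maximum eccentricity is 3, realized for instance by the pair Tomas–Wes via Tomas – Arjun – Juno – Wes. So the diameter is 3.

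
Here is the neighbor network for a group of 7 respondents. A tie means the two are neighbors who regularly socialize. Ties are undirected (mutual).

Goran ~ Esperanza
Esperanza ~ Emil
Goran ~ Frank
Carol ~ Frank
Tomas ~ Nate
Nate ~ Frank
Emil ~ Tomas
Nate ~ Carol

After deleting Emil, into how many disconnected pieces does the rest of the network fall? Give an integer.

Emil's neighbors (Esperanza and Tomas) remain reachable from one another through other ties, so the rest of the network stays in one piece.

1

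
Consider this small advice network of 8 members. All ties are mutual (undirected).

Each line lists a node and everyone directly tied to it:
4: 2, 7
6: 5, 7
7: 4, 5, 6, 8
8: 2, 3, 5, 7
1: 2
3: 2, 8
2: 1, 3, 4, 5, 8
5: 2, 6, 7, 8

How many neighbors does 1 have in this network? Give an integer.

1 is directly tied to 2. That is 1 neighbor, so the degree of 1 is 1.

1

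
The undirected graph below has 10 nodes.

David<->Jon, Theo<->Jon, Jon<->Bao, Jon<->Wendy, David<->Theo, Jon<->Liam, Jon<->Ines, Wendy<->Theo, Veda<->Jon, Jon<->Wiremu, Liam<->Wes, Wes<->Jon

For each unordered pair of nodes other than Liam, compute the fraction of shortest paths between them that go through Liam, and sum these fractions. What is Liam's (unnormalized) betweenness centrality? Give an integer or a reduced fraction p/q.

0

No shortest path between any pair of other nodes passes through Liam.
Summing the contributions gives betweenness(Liam) = 0.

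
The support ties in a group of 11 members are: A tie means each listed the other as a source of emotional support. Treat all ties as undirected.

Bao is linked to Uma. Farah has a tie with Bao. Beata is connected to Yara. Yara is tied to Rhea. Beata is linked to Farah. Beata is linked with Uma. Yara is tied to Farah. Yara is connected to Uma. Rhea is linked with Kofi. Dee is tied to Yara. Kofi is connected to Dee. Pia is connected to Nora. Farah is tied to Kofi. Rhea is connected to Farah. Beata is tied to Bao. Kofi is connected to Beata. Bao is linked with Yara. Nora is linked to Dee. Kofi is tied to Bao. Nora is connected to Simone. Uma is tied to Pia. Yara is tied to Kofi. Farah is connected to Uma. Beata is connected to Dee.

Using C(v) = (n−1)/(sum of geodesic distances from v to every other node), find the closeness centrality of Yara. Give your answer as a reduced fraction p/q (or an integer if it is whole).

5/7

Distances from Yara: Bao:1, Beata:1, Dee:1, Farah:1, Kofi:1, Nora:2, Pia:2, Rhea:1, Simone:3, Uma:1. Sum = 14.
n = 11, so closeness = 10/14 = 5/7.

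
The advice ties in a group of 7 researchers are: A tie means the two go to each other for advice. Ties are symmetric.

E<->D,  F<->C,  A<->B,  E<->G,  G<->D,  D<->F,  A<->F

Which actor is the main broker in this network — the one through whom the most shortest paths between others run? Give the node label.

F

Unnormalized betweenness of each node: A:5, B:0, C:0, D:8, E:0, F:11, G:0.
F has the largest value, 11, making it the main broker — the node through which the most shortest paths run.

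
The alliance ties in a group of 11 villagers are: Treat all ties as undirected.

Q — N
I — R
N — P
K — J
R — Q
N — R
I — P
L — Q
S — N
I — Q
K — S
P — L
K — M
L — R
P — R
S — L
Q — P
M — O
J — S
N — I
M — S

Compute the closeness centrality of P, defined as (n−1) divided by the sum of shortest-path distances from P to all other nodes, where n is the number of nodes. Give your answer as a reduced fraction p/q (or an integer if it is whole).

1/2

Distances from P: I:1, J:3, K:3, L:1, M:3, N:1, O:4, Q:1, R:1, S:2. Sum = 20.
n = 11, so closeness = 10/20 = 1/2.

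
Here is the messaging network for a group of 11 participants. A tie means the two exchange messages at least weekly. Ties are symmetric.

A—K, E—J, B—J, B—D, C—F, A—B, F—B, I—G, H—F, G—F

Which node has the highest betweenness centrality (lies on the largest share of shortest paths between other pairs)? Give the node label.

B

Unnormalized betweenness of each node: A:9, B:33, C:0, D:0, E:0, F:29, G:9, H:0, I:0, J:9, K:0.
B has the largest value, 33, making it the main broker — the node through which the most shortest paths run.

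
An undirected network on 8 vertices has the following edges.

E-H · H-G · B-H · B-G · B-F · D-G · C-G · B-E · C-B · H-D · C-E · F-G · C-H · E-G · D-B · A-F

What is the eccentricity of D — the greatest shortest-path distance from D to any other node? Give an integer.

3

Distances from D: A:3, B:1, C:2, E:2, F:2, G:1, H:1.
The largest is 3 (to A), so the eccentricity of D is 3.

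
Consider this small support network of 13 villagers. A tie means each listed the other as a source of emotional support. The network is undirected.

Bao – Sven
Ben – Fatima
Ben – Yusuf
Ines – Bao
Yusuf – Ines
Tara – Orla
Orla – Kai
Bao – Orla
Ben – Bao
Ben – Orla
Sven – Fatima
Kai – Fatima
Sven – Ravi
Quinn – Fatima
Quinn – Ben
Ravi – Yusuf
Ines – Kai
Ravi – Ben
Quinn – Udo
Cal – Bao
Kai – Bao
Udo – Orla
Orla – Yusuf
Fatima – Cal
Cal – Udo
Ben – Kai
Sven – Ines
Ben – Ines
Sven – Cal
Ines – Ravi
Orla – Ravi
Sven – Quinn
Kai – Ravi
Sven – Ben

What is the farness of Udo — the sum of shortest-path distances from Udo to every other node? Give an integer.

22

Distances from Udo: Bao:2, Ben:2, Cal:1, Fatima:2, Ines:3, Kai:2, Orla:1, Quinn:1, Ravi:2, Sven:2, Tara:2, Yusuf:2.
Sum = 2 + 2 + 1 + 2 + 3 + 2 + 1 + 1 + 2 + 2 + 2 + 2 = 22.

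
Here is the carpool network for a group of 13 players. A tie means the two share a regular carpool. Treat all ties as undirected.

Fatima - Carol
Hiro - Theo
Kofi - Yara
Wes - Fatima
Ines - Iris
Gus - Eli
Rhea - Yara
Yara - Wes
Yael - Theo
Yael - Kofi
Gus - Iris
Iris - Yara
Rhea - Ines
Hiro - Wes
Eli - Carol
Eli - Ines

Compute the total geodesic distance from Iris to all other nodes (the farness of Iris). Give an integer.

Distances from Iris: Carol:3, Eli:2, Fatima:3, Gus:1, Hiro:3, Ines:1, Kofi:2, Rhea:2, Theo:4, Wes:2, Yael:3, Yara:1.
Sum = 3 + 2 + 3 + 1 + 3 + 1 + 2 + 2 + 4 + 2 + 3 + 1 = 27.

27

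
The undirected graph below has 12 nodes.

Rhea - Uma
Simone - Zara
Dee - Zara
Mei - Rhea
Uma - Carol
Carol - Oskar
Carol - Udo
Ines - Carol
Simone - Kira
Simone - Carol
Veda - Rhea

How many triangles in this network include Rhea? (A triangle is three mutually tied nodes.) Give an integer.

0

Rhea's neighbors are Mei, Uma, and Veda, but none of them are tied to each other, so no triangle contains Rhea.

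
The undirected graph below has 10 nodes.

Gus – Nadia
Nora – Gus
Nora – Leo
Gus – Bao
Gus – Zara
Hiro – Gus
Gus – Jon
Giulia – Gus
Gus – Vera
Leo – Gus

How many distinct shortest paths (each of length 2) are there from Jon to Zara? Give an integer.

The shortest distance is 2, and the only length-2 path is Jon–Gus–Zara. So there is exactly 1 shortest path.

1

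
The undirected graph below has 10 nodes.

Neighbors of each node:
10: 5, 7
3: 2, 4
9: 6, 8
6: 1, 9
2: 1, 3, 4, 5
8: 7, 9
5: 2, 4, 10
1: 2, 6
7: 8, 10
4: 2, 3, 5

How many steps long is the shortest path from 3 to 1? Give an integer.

One shortest route is 3 – 2 – 1, which uses 2 edges, and 3 and 1 are not directly tied, so nothing shorter exists. So d(3,1) = 2.

2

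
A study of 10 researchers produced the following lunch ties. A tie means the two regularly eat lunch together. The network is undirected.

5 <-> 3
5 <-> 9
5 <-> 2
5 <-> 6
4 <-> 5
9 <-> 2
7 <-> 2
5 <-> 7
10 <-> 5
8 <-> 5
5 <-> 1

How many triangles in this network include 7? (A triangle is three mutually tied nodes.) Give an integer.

1

7's neighbors: 2 and 5.
Neighbor pairs that are themselves tied: 7–2–5. Each forms one triangle with 7, for 1 in total.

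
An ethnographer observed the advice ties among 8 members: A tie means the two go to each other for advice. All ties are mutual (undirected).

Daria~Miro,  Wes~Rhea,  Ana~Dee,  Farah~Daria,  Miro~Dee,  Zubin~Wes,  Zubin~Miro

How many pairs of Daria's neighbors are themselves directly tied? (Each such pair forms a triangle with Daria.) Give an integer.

0

Daria's neighbors are Farah and Miro, but none of them are tied to each other, so no triangle contains Daria.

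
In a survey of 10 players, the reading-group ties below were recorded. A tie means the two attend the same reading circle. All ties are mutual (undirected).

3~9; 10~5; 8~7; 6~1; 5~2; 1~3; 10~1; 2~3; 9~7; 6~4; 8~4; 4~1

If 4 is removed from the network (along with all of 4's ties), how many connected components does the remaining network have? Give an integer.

1

4's neighbors (1, 6, and 8) remain reachable from one another through other ties, so the rest of the network stays in one piece.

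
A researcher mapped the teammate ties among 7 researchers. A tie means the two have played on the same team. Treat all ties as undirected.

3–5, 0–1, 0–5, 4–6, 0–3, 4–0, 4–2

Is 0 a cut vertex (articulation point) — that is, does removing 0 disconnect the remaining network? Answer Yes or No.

Yes

Removing 0 leaves {3 and 5} with no path to {2, 4, and 6}, so the network splits into 3 components. 0 is a cut vertex.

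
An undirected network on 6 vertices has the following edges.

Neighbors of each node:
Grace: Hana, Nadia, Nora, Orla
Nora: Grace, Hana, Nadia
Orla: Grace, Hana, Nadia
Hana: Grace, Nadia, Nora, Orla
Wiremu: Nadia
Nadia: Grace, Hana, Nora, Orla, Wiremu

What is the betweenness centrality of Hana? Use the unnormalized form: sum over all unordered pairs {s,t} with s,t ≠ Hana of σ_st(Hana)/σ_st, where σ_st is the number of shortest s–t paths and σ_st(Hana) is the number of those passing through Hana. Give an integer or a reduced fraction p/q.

1/3

Pairs whose geodesics pass through Hana — Orla–Nora: 1/3.
All other pairs contribute 0.
Summing the contributions gives betweenness(Hana) = 1/3.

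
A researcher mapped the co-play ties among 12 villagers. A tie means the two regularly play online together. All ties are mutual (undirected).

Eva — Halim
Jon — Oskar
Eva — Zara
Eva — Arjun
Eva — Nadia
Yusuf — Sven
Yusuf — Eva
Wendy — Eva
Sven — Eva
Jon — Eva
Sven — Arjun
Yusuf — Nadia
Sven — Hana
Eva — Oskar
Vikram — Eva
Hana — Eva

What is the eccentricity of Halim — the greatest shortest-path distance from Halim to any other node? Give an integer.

Distances from Halim: Arjun:2, Eva:1, Hana:2, Jon:2, Nadia:2, Oskar:2, Sven:2, Vikram:2, Wendy:2, Yusuf:2, Zara:2.
The largest is 2 (to Wendy, Jon, Oskar, Arjun, Zara, Yusuf, Nadia, Sven, Vikram, and Hana), so the eccentricity of Halim is 2.

2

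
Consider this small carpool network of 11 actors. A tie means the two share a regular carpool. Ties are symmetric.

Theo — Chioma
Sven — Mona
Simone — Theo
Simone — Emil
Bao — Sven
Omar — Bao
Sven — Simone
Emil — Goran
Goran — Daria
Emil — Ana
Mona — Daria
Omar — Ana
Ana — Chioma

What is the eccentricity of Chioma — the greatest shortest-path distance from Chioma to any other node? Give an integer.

4

Distances from Chioma: Ana:1, Bao:3, Daria:4, Emil:2, Goran:3, Mona:4, Omar:2, Simone:2, Sven:3, Theo:1.
The largest is 4 (to Daria and Mona), so the eccentricity of Chioma is 4.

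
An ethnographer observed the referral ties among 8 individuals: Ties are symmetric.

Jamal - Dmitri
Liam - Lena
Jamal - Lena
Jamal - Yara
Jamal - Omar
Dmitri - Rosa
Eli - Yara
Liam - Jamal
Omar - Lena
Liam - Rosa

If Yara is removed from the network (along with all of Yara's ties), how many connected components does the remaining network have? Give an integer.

2

Without Yara, the remaining ties split the others into: {Dmitri, Jamal, Lena, Liam, Omar, Rosa}; {Eli}.
That's 2 separate components.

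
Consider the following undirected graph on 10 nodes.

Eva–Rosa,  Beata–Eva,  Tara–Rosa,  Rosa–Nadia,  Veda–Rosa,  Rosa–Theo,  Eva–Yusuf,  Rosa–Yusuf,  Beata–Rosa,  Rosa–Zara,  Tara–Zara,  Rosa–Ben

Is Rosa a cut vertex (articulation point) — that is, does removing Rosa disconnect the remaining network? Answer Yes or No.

Removing Rosa leaves {Tara and Zara} with no path to {Ben}, so the network splits into 6 components. Rosa is a cut vertex.

Yes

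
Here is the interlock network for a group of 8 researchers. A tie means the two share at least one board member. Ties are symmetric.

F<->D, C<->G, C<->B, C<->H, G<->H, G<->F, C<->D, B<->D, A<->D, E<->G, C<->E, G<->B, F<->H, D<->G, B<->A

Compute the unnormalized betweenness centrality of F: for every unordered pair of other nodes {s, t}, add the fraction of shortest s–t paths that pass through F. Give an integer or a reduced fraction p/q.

8/15

Pairs whose geodesics pass through F — D–H: 1/3; H–A: 1/5.
All other pairs contribute 0.
Summing the contributions gives betweenness(F) = 8/15.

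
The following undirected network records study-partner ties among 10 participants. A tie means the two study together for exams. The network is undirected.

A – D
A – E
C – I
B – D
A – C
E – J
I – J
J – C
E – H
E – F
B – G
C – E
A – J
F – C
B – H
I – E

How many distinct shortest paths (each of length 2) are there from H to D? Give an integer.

The shortest distance is 2, and the only length-2 path is H–B–D. So there is exactly 1 shortest path.

1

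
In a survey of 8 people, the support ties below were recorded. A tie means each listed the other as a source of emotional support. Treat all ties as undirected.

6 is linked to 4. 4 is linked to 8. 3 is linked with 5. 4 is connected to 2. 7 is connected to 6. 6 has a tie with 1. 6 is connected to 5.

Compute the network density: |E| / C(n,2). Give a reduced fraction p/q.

1/4

There are 7 edges and 8 nodes, so the maximum possible is C(8,2) = 28.
Density = 7/28 = 1/4.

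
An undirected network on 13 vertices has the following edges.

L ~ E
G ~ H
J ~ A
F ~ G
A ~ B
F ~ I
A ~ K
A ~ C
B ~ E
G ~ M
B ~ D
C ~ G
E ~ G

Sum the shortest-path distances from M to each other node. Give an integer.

33

Distances from M: A:3, B:3, C:2, D:4, E:2, F:2, G:1, H:2, I:3, J:4, K:4, L:3.
Sum = 3 + 3 + 2 + 4 + 2 + 2 + 1 + 2 + 3 + 4 + 4 + 3 = 33.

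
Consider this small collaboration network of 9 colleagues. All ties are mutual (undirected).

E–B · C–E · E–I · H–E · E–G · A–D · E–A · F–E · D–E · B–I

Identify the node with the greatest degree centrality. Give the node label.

E

Degrees — A:2, B:2, C:1, D:2, E:8, F:1, G:1, H:1, I:2.
The maximum is 8, attained only by E.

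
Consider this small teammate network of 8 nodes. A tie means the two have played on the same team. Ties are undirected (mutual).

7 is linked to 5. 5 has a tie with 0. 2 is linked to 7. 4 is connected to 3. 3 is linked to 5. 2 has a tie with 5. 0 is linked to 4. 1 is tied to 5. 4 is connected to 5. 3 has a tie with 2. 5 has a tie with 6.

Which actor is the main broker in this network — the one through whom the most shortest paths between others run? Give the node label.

5

Unnormalized betweenness of each node: 0:0, 1:0, 2:1/2, 3:1/2, 4:1/2, 5:31/2, 6:0, 7:0.
5 has the largest value, 31/2, making it the main broker — the node through which the most shortest paths run.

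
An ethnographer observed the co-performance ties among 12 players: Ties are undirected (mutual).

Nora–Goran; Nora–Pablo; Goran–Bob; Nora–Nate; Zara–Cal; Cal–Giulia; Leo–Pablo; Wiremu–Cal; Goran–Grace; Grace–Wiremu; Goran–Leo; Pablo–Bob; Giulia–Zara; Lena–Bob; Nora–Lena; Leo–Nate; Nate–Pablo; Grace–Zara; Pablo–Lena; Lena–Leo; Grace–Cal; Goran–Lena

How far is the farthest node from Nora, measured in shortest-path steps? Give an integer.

4

Distances from Nora: Bob:2, Cal:3, Giulia:4, Goran:1, Grace:2, Lena:1, Leo:2, Nate:1, Pablo:1, Wiremu:3, Zara:3.
The largest is 4 (to Giulia), so the eccentricity of Nora is 4.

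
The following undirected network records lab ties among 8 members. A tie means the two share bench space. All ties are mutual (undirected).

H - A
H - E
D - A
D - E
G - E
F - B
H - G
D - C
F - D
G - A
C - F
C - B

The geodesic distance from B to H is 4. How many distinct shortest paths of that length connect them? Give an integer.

The shortest distance is 4. The length-4 paths are: B–C–D–A–H; B–F–D–A–H; B–C–D–E–H; B–F–D–E–H.
That gives 4 distinct shortest paths.

4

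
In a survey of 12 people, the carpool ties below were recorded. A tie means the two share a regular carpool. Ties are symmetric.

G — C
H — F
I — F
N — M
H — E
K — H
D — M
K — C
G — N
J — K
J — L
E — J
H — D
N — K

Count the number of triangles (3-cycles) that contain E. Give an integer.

0

E's neighbors are H and J, but none of them are tied to each other, so no triangle contains E.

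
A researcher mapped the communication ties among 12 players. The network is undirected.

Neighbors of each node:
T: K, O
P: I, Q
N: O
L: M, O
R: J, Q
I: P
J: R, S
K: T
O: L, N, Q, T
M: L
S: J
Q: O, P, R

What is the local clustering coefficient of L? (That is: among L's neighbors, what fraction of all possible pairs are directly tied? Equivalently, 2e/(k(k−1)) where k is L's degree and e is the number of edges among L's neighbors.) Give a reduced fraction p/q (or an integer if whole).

L's neighbors: M and O (k = 2).
Possible neighbor pairs: C(2,2) = 1. Edges among them: none → e = 0.
Clustering(L) = 0/1.

0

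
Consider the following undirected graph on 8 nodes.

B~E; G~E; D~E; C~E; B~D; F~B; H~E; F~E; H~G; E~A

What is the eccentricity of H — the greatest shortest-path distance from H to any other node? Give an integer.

Distances from H: A:2, B:2, C:2, D:2, E:1, F:2, G:1.
The largest is 2 (to C, A, F, B, and D), so the eccentricity of H is 2.

2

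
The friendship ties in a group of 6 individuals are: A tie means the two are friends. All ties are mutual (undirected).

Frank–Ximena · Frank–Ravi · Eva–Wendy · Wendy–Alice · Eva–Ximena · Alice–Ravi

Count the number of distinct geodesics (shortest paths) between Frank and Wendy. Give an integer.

The shortest distance is 3. The length-3 paths are: Frank–Ravi–Alice–Wendy; Frank–Ximena–Eva–Wendy.
That gives 2 distinct shortest paths.

2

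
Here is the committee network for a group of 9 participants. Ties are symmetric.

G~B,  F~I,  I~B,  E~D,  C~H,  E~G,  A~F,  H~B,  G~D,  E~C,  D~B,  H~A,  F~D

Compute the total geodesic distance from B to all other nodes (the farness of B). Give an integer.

Distances from B: A:2, C:2, D:1, E:2, F:2, G:1, H:1, I:1.
Sum = 2 + 2 + 1 + 2 + 2 + 1 + 1 + 1 = 12.

12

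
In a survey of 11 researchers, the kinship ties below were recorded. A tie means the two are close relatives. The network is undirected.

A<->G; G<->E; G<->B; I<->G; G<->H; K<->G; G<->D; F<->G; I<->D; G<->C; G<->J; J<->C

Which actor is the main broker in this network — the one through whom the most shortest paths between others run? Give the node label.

Unnormalized betweenness of each node: A:0, B:0, C:0, D:0, E:0, F:0, G:43, H:0, I:0, J:0, K:0.
G has the largest value, 43, making it the main broker — the node through which the most shortest paths run.

G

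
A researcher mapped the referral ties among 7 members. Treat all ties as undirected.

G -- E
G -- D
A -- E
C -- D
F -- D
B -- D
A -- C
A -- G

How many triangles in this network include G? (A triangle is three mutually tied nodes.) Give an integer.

G's neighbors: A, D, and E.
Neighbor pairs that are themselves tied: G–A–E. Each forms one triangle with G, for 1 in total.

1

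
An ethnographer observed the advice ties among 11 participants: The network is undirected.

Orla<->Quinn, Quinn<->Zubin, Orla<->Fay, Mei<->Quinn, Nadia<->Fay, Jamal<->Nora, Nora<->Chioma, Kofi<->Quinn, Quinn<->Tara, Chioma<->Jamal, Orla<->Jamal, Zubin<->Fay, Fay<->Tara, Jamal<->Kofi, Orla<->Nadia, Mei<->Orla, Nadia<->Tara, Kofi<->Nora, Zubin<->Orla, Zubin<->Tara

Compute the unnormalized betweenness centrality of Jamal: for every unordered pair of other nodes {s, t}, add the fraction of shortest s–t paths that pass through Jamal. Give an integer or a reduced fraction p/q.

145/12

Pairs whose geodesics pass through Jamal — Tara–Chioma: 5/6; Fay–Chioma: 1; Fay–Kofi: 1/4; Fay–Nora: 1; Orla–Chioma: 1; Orla–Kofi: 1/2; Orla–Nora: 1; Nadia–Chioma: 1; Nadia–Kofi: 1/3; Nadia–Nora: 1; Mei–Chioma: 1; Mei–Nora: 1/2; Quinn–Chioma: 2/3; Zubin–Chioma: 1 … (+2 more pairs).
All other pairs contribute 0.
Summing the contributions gives betweenness(Jamal) = 145/12.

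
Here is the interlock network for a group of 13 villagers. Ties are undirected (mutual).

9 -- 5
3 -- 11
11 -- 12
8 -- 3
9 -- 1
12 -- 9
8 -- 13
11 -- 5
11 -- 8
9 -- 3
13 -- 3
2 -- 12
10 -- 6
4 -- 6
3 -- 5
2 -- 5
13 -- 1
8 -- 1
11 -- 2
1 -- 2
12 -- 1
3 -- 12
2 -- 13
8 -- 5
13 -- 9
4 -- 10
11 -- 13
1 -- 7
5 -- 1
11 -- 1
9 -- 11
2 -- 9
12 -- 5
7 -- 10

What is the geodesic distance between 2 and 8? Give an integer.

2

One shortest route is 2 – 13 – 8, which uses 2 edges, and 2 and 8 are not directly tied, so nothing shorter exists. So d(2,8) = 2.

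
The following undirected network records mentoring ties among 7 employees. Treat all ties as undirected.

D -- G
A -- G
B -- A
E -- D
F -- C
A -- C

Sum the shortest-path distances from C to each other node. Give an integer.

Distances from C: A:1, B:2, D:3, E:4, F:1, G:2.
Sum = 1 + 2 + 3 + 4 + 1 + 2 = 13.

13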